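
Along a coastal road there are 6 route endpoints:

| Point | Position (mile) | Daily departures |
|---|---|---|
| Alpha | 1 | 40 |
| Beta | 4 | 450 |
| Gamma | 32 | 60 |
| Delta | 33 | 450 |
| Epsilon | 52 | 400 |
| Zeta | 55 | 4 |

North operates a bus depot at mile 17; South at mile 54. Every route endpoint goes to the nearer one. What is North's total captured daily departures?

1000

The indifferent point is the midpoint (17+54)/2 = 35.5; route endpoints left of it (closer to North at 17) go to North, those right go to South.
  Alpha at 1 (w=40) → North
  Beta at 4 (w=450) → North
  Gamma at 32 (w=60) → North
  Delta at 33 (w=450) → North
  Epsilon at 52 (w=400) → South
  Zeta at 55 (w=4) → South
North captures 1000; South captures 404.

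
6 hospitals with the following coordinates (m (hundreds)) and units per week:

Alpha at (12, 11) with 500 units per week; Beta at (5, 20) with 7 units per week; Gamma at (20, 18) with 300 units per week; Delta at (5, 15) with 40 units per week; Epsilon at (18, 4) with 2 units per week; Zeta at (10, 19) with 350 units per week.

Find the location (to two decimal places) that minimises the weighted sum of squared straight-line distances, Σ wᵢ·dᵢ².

(13.15, 15.26)

The minimiser of Σwᵢ‖p−pᵢ‖² is the weighted centroid p* = (Σwᵢpᵢ)/(Σwᵢ).
Σwᵢ = 1199.
Σwᵢxᵢ = 500·12 + 7·5 + 300·20 + 40·5 + 2·18 + 350·10 = 15771.
Σwᵢyᵢ = 500·11 + 7·20 + 300·18 + 40·15 + 2·4 + 350·19 = 18298.
x* = 15771/1199 = 13.15, y* = 18298/1199 = 15.26.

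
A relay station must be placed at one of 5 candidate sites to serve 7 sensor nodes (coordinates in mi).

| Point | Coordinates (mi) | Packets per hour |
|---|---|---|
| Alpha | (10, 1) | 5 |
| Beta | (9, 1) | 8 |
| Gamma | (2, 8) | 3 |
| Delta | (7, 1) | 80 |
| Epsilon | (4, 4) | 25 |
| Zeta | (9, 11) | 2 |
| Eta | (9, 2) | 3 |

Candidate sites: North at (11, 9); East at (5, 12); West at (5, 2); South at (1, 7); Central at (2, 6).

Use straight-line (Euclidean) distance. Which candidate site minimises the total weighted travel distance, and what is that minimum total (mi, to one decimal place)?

Total weighted distance at each candidate:
  North (11, 9): total = 1091.5
  East (5, 12): total = 1305.6
  West (5, 2): total = 345.1
  South (1, 7): total = 969.4
  Central (2, 6): total = 799.8
Minimum is at West with total 345.1 mi.

West, total 345.1 mi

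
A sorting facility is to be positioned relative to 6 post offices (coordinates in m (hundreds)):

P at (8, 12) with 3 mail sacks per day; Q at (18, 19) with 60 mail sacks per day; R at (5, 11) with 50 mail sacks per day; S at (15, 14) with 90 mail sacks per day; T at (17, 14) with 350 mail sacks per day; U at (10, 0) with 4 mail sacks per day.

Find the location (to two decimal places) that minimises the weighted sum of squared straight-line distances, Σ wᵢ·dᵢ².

(15.61, 14.16)

The minimiser of Σwᵢ‖p−pᵢ‖² is the weighted centroid p* = (Σwᵢpᵢ)/(Σwᵢ).
Σwᵢ = 557.
Σwᵢxᵢ = 3·8 + 60·18 + 50·5 + 90·15 + 350·17 + 4·10 = 8694.
Σwᵢyᵢ = 3·12 + 60·19 + 50·11 + 90·14 + 350·14 + 4·0 = 7886.
x* = 8694/557 = 15.61, y* = 7886/557 = 14.16.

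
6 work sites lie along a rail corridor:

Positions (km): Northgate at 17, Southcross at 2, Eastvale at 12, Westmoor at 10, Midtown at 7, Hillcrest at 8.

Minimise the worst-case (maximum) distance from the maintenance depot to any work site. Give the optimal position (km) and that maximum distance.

location 9.5, max distance 7.5

The 1-center on a line is the midpoint of the two extreme points: leftmost at 2, rightmost at 17.
Optimal location = (2 + 17)/2 = 9.5; maximum distance = (17 − 2)/2 = 7.5.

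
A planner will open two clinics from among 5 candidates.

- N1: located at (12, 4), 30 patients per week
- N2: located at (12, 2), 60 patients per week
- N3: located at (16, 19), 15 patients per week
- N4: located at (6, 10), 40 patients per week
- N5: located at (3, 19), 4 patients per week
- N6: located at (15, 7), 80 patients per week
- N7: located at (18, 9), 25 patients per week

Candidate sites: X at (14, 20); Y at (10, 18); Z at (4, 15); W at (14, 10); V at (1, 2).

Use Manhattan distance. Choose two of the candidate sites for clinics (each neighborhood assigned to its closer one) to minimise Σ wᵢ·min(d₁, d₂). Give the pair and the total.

Evaluate every pair (each demand assigned to the nearer of the two):
  {X, W}: total = 1698
  {Y, W}: total = 1742
  {Z, W}: total = 1750
  {W, V}: total = 1846
  {X, V}: total = 3158
  {Y, V}: total = 3372
  {X, Z}: total = 3580
  {Z, V}: total = 3610
  {X, Y}: total = 3612
  {Y, Z}: total = 3670
Best pair: {X, W} with total 1698.

{X, W}, total 1698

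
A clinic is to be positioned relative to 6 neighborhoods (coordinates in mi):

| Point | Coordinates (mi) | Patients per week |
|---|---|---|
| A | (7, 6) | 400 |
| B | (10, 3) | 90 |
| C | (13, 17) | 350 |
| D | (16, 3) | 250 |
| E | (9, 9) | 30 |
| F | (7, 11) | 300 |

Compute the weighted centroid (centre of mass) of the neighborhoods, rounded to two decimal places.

(10.30, 9.11)

The minimiser of Σwᵢ‖p−pᵢ‖² is the weighted centroid p* = (Σwᵢpᵢ)/(Σwᵢ).
Σwᵢ = 1420.
Σwᵢxᵢ = 400·7 + 90·10 + 350·13 + 250·16 + 30·9 + 300·7 = 14620.
Σwᵢyᵢ = 400·6 + 90·3 + 350·17 + 250·3 + 30·9 + 300·11 = 12940.
x* = 14620/1420 = 10.30, y* = 12940/1420 = 9.11.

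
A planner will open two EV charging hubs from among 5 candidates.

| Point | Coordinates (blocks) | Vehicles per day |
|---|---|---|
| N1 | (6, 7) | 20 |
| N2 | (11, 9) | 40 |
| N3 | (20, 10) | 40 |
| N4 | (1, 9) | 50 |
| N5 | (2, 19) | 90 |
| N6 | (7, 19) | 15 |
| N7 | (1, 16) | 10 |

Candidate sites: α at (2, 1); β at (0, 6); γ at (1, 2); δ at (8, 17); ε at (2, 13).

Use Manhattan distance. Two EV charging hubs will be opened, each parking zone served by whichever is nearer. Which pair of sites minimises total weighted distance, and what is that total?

{δ, ε}, total 2275

Evaluate every pair (each demand assigned to the nearer of the two):
  {δ, ε}: total = 2275
  {β, δ}: total = 2385
  {β, ε}: total = 2445
  {α, ε}: total = 2555
  {γ, ε}: total = 2555
  {γ, δ}: total = 2595
  {α, δ}: total = 2695
  {α, β}: total = 3620
  {β, γ}: total = 3620
  {α, γ}: total = 4415
Best pair: {δ, ε} with total 2275.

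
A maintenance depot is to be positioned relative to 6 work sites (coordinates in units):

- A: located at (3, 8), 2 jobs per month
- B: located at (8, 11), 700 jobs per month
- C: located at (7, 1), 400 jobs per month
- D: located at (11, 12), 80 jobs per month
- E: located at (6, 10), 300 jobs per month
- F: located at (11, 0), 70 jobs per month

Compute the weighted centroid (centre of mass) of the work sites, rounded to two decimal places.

(7.64, 7.78)

The minimiser of Σwᵢ‖p−pᵢ‖² is the weighted centroid p* = (Σwᵢpᵢ)/(Σwᵢ).
Σwᵢ = 1552.
Σwᵢxᵢ = 2·3 + 700·8 + 400·7 + 80·11 + 300·6 + 70·11 = 11856.
Σwᵢyᵢ = 2·8 + 700·11 + 400·1 + 80·12 + 300·10 + 70·0 = 12076.
x* = 11856/1552 = 7.64, y* = 12076/1552 = 7.78.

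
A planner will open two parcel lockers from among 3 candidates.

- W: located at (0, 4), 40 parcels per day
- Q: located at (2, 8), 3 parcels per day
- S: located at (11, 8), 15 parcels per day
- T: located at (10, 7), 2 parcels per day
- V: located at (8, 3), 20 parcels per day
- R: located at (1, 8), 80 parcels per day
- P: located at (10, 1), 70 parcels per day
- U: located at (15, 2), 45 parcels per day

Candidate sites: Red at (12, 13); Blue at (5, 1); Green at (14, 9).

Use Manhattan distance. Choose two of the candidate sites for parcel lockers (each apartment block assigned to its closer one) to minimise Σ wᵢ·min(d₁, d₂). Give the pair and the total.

{Blue, Green}, total 2112

Evaluate every pair (each demand assigned to the nearer of the two):
  {Blue, Green}: total = 2112
  {Red, Blue}: total = 2281
  {Red, Green}: total = 3431
Best pair: {Blue, Green} with total 2112.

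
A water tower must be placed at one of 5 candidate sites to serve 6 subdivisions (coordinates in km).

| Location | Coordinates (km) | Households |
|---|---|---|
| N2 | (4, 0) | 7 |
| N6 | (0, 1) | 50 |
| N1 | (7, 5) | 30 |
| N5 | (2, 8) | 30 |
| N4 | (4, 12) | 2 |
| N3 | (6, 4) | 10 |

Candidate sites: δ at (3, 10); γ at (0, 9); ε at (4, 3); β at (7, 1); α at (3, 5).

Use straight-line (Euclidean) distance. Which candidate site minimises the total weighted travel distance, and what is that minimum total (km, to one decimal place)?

Total weighted distance at each candidate:
  δ (3, 10): total = 875.4
  γ (0, 9): total = 866.0
  ε (4, 3): total = 554.7
  β (7, 1): total = 804.6
  α (3, 5): total = 546.3
Minimum is at α with total 546.3 km.

α, total 546.3 km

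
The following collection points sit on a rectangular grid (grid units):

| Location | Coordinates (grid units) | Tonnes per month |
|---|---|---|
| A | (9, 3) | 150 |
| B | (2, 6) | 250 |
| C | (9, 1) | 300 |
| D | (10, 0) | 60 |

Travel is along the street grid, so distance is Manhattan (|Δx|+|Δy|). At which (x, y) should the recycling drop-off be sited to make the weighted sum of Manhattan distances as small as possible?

(9, 3)

Manhattan distance separates: Σwᵢ(|x−xᵢ|+|y−yᵢ|) = Σwᵢ|x−xᵢ| + Σwᵢ|y−yᵢ|, so x and y are optimised independently as 1-D weighted medians.
Total weight W = 760; half = 380.
x-coordinate, sorted with cumulative weight:
  x=2 (B, w=250) cum 250
  x=9 (A, w=150) cum 400  ← median
  x=9 (C, w=300) cum 700
  x=10 (D, w=60) cum 760
⇒ x* = 9
y-coordinate, sorted with cumulative weight:
  y=0 (D, w=60) cum 60
  y=1 (C, w=300) cum 360
  y=3 (A, w=150) cum 510  ← median
  y=6 (B, w=250) cum 760
⇒ y* = 3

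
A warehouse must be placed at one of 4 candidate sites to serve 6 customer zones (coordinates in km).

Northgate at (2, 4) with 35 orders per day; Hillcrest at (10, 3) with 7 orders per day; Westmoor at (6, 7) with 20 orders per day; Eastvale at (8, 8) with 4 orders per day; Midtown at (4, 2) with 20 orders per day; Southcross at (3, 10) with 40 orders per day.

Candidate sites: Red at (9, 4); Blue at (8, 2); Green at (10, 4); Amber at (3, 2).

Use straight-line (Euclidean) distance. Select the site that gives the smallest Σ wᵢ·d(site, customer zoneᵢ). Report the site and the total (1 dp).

Amber, total 615.6 km

Total weighted distance at each candidate:
  Red (9, 4): total = 803.4
  Blue (8, 2): total = 826.1
  Green (10, 4): total = 900.2
  Amber (3, 2): total = 615.6
Minimum is at Amber with total 615.6 km.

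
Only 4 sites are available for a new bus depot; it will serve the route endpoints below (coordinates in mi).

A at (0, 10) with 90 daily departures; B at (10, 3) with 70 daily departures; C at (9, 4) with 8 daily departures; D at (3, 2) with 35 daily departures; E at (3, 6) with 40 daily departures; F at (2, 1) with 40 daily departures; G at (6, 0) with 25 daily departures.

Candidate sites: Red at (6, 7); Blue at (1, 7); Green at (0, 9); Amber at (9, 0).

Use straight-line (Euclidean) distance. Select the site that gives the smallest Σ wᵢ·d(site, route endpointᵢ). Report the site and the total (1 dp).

Total weighted distance at each candidate:
  Red (6, 7): total = 1827.7
  Blue (1, 7): total = 1778.7
  Green (0, 9): total = 2025.2
  Amber (9, 0): total = 2382.8
Minimum is at Blue with total 1778.7 mi.

Blue, total 1778.7 mi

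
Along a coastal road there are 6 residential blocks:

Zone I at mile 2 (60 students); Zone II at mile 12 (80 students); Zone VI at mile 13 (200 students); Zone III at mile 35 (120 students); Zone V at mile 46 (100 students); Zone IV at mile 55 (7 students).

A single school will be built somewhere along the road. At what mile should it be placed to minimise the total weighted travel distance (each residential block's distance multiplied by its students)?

x = 13

For a sum of weighted absolute distances on a line, the optimum is the weighted median (not the mean). Total weight W = 567; half-weight = 283.5.
Sort by position and accumulate weight:
  mile 2 (Zone I, w=60) → cum 60
  mile 12 (Zone II, w=80) → cum 140
  mile 13 (Zone VI, w=200) → cum 340  ≥ 283.5 → median here
  mile 35 (Zone III, w=120) → cum 460
  mile 46 (Zone V, w=100) → cum 560
  mile 55 (Zone IV, w=7) → cum 567
Optimal location: mile 13.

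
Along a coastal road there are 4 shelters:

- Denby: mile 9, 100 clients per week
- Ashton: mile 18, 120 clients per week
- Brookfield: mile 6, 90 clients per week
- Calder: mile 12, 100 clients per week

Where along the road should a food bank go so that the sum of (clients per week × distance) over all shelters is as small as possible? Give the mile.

For a sum of weighted absolute distances on a line, the optimum is the weighted median (not the mean). Total weight W = 410; half-weight = 205.
Sort by position and accumulate weight:
  mile 6 (Brookfield, w=90) → cum 90
  mile 9 (Denby, w=100) → cum 190
  mile 12 (Calder, w=100) → cum 290  ≥ 205 → median here
  mile 18 (Ashton, w=120) → cum 410
Optimal location: mile 12.

x = 12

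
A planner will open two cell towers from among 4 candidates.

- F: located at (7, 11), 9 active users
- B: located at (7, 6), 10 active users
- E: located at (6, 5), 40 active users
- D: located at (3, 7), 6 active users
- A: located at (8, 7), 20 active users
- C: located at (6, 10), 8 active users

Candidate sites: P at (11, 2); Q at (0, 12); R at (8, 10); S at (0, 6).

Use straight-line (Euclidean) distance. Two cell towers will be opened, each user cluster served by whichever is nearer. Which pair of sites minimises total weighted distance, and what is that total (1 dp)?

{R, S}, total 364.3

Evaluate every pair (each demand assigned to the nearer of the two):
  {R, S}: total = 364.3
  {P, R}: total = 380.4
  {Q, R}: total = 380.4
  {P, Q}: total = 555.6
  {P, S}: total = 560.5
  {Q, S}: total = 607.8
Best pair: {R, S} with total 364.3.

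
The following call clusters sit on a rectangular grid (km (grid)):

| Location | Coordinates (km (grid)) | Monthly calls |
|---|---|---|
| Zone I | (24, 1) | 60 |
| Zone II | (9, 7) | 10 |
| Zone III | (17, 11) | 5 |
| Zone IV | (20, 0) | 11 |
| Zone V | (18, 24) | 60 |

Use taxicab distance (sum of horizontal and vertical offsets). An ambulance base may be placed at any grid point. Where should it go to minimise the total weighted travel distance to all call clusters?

(18, 7)

Manhattan distance separates: Σwᵢ(|x−xᵢ|+|y−yᵢ|) = Σwᵢ|x−xᵢ| + Σwᵢ|y−yᵢ|, so x and y are optimised independently as 1-D weighted medians.
Total weight W = 146; half = 73.
x-coordinate, sorted with cumulative weight:
  x=9 (Zone II, w=10) cum 10
  x=17 (Zone III, w=5) cum 15
  x=18 (Zone V, w=60) cum 75  ← median
  x=20 (Zone IV, w=11) cum 86
  x=24 (Zone I, w=60) cum 146
⇒ x* = 18
y-coordinate, sorted with cumulative weight:
  y=0 (Zone IV, w=11) cum 11
  y=1 (Zone I, w=60) cum 71
  y=7 (Zone II, w=10) cum 81  ← median
  y=11 (Zone III, w=5) cum 86
  y=24 (Zone V, w=60) cum 146
⇒ y* = 7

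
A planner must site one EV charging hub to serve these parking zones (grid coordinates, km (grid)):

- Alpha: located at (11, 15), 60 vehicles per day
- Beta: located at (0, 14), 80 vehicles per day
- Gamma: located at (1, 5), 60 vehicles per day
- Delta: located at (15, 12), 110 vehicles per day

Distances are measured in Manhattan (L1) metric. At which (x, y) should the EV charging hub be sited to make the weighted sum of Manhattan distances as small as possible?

(11, 12)

Manhattan distance separates: Σwᵢ(|x−xᵢ|+|y−yᵢ|) = Σwᵢ|x−xᵢ| + Σwᵢ|y−yᵢ|, so x and y are optimised independently as 1-D weighted medians.
Total weight W = 310; half = 155.
x-coordinate, sorted with cumulative weight:
  x=0 (Beta, w=80) cum 80
  x=1 (Gamma, w=60) cum 140
  x=11 (Alpha, w=60) cum 200  ← median
  x=15 (Delta, w=110) cum 310
⇒ x* = 11
y-coordinate, sorted with cumulative weight:
  y=5 (Gamma, w=60) cum 60
  y=12 (Delta, w=110) cum 170  ← median
  y=14 (Beta, w=80) cum 250
  y=15 (Alpha, w=60) cum 310
⇒ y* = 12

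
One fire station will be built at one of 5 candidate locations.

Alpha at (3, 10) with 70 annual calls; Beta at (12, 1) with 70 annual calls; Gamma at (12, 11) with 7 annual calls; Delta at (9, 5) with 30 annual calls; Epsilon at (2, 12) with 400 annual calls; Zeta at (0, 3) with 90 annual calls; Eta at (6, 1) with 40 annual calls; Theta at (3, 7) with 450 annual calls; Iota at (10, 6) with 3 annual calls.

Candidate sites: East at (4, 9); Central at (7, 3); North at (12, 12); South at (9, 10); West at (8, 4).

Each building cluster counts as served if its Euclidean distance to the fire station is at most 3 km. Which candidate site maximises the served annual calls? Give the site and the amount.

East, covering 520

Coverage radius r = 3 km; a point is covered iff (Δx)²+(Δy)² ≤ 3² = 9.
  East (4, 9): covers {Alpha, Theta} → 520
  Central (7, 3): covers {Delta, Eta} → 70
  North (12, 12): covers {Gamma} → 7
  South (9, 10): covers {none} → 0
  West (8, 4): covers {Delta, Iota} → 33
Maximum coverage at East: 520 annual calls.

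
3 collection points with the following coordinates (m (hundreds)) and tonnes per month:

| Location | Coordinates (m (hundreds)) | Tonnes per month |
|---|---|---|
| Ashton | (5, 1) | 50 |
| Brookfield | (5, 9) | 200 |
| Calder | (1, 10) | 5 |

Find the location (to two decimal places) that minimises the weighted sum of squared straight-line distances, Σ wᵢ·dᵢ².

The minimiser of Σwᵢ‖p−pᵢ‖² is the weighted centroid p* = (Σwᵢpᵢ)/(Σwᵢ).
Σwᵢ = 255.
Σwᵢxᵢ = 50·5 + 200·5 + 5·1 = 1255.
Σwᵢyᵢ = 50·1 + 200·9 + 5·10 = 1900.
x* = 1255/255 = 4.92, y* = 1900/255 = 7.45.

(4.92, 7.45)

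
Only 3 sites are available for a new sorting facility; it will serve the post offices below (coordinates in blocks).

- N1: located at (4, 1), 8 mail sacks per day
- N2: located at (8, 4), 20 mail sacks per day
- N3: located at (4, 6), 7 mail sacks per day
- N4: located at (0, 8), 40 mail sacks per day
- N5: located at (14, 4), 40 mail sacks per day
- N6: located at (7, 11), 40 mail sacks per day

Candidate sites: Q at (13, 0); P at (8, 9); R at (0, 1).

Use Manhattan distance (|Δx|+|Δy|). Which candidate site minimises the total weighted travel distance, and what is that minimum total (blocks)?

Total weighted distance at each candidate:
  Q (13, 0): total = 2085
  P (8, 9): total = 1165
  R (0, 1): total = 1955
Minimum is at P with total 1165 blocks.

P, total 1165 blocks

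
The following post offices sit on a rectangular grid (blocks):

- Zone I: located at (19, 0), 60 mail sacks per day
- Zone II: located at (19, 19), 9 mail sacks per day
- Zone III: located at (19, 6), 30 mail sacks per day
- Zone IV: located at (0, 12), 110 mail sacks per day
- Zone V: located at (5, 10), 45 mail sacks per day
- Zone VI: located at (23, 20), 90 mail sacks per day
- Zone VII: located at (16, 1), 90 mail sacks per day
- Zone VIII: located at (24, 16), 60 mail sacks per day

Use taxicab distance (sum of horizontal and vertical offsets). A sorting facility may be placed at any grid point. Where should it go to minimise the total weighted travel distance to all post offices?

Manhattan distance separates: Σwᵢ(|x−xᵢ|+|y−yᵢ|) = Σwᵢ|x−xᵢ| + Σwᵢ|y−yᵢ|, so x and y are optimised independently as 1-D weighted medians.
Total weight W = 494; half = 247.
x-coordinate, sorted with cumulative weight:
  x=0 (Zone IV, w=110) cum 110
  x=5 (Zone V, w=45) cum 155
  x=16 (Zone VII, w=90) cum 245
  x=19 (Zone I, w=60) cum 305  ← median
  x=19 (Zone II, w=9) cum 314
  x=19 (Zone III, w=30) cum 344
  x=23 (Zone VI, w=90) cum 434
  x=24 (Zone VIII, w=60) cum 494
⇒ x* = 19
y-coordinate, sorted with cumulative weight:
  y=0 (Zone I, w=60) cum 60
  y=1 (Zone VII, w=90) cum 150
  y=6 (Zone III, w=30) cum 180
  y=10 (Zone V, w=45) cum 225
  y=12 (Zone IV, w=110) cum 335  ← median
  y=16 (Zone VIII, w=60) cum 395
  y=19 (Zone II, w=9) cum 404
  y=20 (Zone VI, w=90) cum 494
⇒ y* = 12

(19, 12)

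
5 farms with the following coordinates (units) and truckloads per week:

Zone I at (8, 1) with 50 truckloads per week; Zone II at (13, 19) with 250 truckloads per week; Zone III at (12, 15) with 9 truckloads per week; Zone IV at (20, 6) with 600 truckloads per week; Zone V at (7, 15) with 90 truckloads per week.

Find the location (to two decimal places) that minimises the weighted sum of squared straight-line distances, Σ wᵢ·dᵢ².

The minimiser of Σwᵢ‖p−pᵢ‖² is the weighted centroid p* = (Σwᵢpᵢ)/(Σwᵢ).
Σwᵢ = 999.
Σwᵢxᵢ = 50·8 + 250·13 + 9·12 + 600·20 + 90·7 = 16388.
Σwᵢyᵢ = 50·1 + 250·19 + 9·15 + 600·6 + 90·15 = 9885.
x* = 16388/999 = 16.40, y* = 9885/999 = 9.89.

(16.40, 9.89)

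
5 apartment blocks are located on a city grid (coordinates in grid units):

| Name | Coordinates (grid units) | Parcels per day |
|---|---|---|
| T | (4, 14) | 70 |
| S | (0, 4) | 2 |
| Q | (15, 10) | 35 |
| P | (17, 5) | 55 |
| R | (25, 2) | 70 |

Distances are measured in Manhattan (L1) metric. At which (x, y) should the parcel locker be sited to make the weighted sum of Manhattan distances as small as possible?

(17, 5)

Manhattan distance separates: Σwᵢ(|x−xᵢ|+|y−yᵢ|) = Σwᵢ|x−xᵢ| + Σwᵢ|y−yᵢ|, so x and y are optimised independently as 1-D weighted medians.
Total weight W = 232; half = 116.
x-coordinate, sorted with cumulative weight:
  x=0 (S, w=2) cum 2
  x=4 (T, w=70) cum 72
  x=15 (Q, w=35) cum 107
  x=17 (P, w=55) cum 162  ← median
  x=25 (R, w=70) cum 232
⇒ x* = 17
y-coordinate, sorted with cumulative weight:
  y=2 (R, w=70) cum 70
  y=4 (S, w=2) cum 72
  y=5 (P, w=55) cum 127  ← median
  y=10 (Q, w=35) cum 162
  y=14 (T, w=70) cum 232
⇒ y* = 5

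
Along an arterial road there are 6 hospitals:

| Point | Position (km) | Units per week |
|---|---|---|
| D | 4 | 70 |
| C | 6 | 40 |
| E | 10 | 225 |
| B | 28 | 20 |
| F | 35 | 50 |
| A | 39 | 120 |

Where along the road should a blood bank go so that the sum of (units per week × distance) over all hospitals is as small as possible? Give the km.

For a sum of weighted absolute distances on a line, the optimum is the weighted median (not the mean). Total weight W = 525; half-weight = 262.5.
Sort by position and accumulate weight:
  km 4 (D, w=70) → cum 70
  km 6 (C, w=40) → cum 110
  km 10 (E, w=225) → cum 335  ≥ 262.5 → median here
  km 28 (B, w=20) → cum 355
  km 35 (F, w=50) → cum 405
  km 39 (A, w=120) → cum 525
Optimal location: km 10.

x = 10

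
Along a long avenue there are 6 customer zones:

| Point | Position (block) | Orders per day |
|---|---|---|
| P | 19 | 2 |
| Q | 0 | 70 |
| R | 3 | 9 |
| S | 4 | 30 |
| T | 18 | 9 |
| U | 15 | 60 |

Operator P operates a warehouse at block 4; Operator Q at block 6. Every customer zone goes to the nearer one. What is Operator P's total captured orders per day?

The indifferent point is the midpoint (4+6)/2 = 5; customer zones left of it (closer to Operator P at 4) go to Operator P, those right go to Operator Q.
  Q at 0 (w=70) → Operator P
  R at 3 (w=9) → Operator P
  S at 4 (w=30) → Operator P
  U at 15 (w=60) → Operator Q
  T at 18 (w=9) → Operator Q
  P at 19 (w=2) → Operator Q
Operator P captures 109; Operator Q captures 71.

109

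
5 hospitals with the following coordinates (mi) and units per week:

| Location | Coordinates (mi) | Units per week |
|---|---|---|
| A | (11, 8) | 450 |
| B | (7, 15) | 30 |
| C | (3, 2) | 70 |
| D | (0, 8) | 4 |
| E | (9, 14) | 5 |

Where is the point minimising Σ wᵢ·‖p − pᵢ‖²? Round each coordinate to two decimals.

The minimiser of Σwᵢ‖p−pᵢ‖² is the weighted centroid p* = (Σwᵢpᵢ)/(Σwᵢ).
Σwᵢ = 559.
Σwᵢxᵢ = 450·11 + 30·7 + 70·3 + 4·0 + 5·9 = 5415.
Σwᵢyᵢ = 450·8 + 30·15 + 70·2 + 4·8 + 5·14 = 4292.
x* = 5415/559 = 9.69, y* = 4292/559 = 7.68.

(9.69, 7.68)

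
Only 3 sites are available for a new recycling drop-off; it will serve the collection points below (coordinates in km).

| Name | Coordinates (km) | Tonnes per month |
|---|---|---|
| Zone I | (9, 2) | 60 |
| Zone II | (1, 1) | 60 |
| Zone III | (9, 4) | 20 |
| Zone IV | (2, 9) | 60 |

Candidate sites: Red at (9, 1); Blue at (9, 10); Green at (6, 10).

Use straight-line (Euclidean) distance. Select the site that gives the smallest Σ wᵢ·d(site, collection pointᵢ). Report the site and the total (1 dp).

Red, total 1237.8 km

Total weighted distance at each candidate:
  Red (9, 1): total = 1237.8
  Blue (9, 10): total = 1746.8
  Green (6, 10): total = 1511.9
Minimum is at Red with total 1237.8 km.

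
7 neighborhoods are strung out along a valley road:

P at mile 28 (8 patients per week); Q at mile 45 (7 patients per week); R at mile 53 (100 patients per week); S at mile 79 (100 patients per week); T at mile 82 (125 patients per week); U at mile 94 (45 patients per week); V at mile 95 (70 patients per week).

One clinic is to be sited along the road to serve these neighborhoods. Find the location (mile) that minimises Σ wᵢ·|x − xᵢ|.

x = 82

For a sum of weighted absolute distances on a line, the optimum is the weighted median (not the mean). Total weight W = 455; half-weight = 227.5.
Sort by position and accumulate weight:
  mile 28 (P, w=8) → cum 8
  mile 45 (Q, w=7) → cum 15
  mile 53 (R, w=100) → cum 115
  mile 79 (S, w=100) → cum 215
  mile 82 (T, w=125) → cum 340  ≥ 227.5 → median here
  mile 94 (U, w=45) → cum 385
  mile 95 (V, w=70) → cum 455
Optimal location: mile 82.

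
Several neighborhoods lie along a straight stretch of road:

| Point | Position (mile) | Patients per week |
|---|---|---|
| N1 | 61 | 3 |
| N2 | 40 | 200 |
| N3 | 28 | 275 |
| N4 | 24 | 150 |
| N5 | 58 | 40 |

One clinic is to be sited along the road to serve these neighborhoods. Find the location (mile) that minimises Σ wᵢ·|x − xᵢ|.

x = 28

For a sum of weighted absolute distances on a line, the optimum is the weighted median (not the mean). Total weight W = 668; half-weight = 334.
Sort by position and accumulate weight:
  mile 24 (N4, w=150) → cum 150
  mile 28 (N3, w=275) → cum 425  ≥ 334 → median here
  mile 40 (N2, w=200) → cum 625
  mile 58 (N5, w=40) → cum 665
  mile 61 (N1, w=3) → cum 668
Optimal location: mile 28.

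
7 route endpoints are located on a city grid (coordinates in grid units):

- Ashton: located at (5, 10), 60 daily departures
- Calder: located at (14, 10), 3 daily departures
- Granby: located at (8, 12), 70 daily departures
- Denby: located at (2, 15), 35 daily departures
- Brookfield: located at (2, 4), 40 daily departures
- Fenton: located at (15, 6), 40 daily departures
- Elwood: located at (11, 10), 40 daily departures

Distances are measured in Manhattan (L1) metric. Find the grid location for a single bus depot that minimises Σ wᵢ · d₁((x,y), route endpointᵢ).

(8, 10)

Manhattan distance separates: Σwᵢ(|x−xᵢ|+|y−yᵢ|) = Σwᵢ|x−xᵢ| + Σwᵢ|y−yᵢ|, so x and y are optimised independently as 1-D weighted medians.
Total weight W = 288; half = 144.
x-coordinate, sorted with cumulative weight:
  x=2 (Denby, w=35) cum 35
  x=2 (Brookfield, w=40) cum 75
  x=5 (Ashton, w=60) cum 135
  x=8 (Granby, w=70) cum 205  ← median
  x=11 (Elwood, w=40) cum 245
  x=14 (Calder, w=3) cum 248
  x=15 (Fenton, w=40) cum 288
⇒ x* = 8
y-coordinate, sorted with cumulative weight:
  y=4 (Brookfield, w=40) cum 40
  y=6 (Fenton, w=40) cum 80
  y=10 (Ashton, w=60) cum 140
  y=10 (Calder, w=3) cum 143
  y=10 (Elwood, w=40) cum 183  ← median
  y=12 (Granby, w=70) cum 253
  y=15 (Denby, w=35) cum 288
⇒ y* = 10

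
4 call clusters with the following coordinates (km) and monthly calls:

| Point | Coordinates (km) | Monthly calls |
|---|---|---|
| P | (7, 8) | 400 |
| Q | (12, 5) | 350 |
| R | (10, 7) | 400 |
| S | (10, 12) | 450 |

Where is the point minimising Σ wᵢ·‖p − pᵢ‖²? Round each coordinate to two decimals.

(9.69, 8.22)

The minimiser of Σwᵢ‖p−pᵢ‖² is the weighted centroid p* = (Σwᵢpᵢ)/(Σwᵢ).
Σwᵢ = 1600.
Σwᵢxᵢ = 400·7 + 350·12 + 400·10 + 450·10 = 15500.
Σwᵢyᵢ = 400·8 + 350·5 + 400·7 + 450·12 = 13150.
x* = 15500/1600 = 9.69, y* = 13150/1600 = 8.22.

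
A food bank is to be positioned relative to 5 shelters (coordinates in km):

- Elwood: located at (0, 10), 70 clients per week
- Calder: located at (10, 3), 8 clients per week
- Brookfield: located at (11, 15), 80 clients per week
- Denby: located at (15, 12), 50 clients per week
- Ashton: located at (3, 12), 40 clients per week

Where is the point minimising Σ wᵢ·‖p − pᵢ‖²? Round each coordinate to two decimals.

The minimiser of Σwᵢ‖p−pᵢ‖² is the weighted centroid p* = (Σwᵢpᵢ)/(Σwᵢ).
Σwᵢ = 248.
Σwᵢxᵢ = 70·0 + 8·10 + 80·11 + 50·15 + 40·3 = 1830.
Σwᵢyᵢ = 70·10 + 8·3 + 80·15 + 50·12 + 40·12 = 3004.
x* = 1830/248 = 7.38, y* = 3004/248 = 12.11.

(7.38, 12.11)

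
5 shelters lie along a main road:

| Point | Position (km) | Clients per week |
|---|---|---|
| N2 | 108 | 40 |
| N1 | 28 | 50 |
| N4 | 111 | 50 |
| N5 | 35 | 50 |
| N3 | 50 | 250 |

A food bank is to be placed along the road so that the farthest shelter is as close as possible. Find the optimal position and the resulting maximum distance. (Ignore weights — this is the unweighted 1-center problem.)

The 1-center on a line is the midpoint of the two extreme points: leftmost at 28, rightmost at 111.
Optimal location = (28 + 111)/2 = 69.5; maximum distance = (111 − 28)/2 = 41.5.

location 69.5, max distance 41.5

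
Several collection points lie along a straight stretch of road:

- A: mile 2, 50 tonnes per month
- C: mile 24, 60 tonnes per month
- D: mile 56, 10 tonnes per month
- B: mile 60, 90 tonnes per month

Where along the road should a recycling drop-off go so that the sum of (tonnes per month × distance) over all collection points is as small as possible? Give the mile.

x = 24

For a sum of weighted absolute distances on a line, the optimum is the weighted median (not the mean). Total weight W = 210; half-weight = 105.
Sort by position and accumulate weight:
  mile 2 (A, w=50) → cum 50
  mile 24 (C, w=60) → cum 110  ≥ 105 → median here
  mile 56 (D, w=10) → cum 120
  mile 60 (B, w=90) → cum 210
Optimal location: mile 24.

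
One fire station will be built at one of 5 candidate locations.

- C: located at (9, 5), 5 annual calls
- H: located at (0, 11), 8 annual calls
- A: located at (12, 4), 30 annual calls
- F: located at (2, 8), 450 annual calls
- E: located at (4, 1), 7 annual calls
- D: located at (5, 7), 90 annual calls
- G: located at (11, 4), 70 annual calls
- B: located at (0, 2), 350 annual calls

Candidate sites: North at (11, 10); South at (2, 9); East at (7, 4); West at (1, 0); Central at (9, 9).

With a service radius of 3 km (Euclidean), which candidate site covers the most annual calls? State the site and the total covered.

South, covering 458

Coverage radius r = 3 km; a point is covered iff (Δx)²+(Δy)² ≤ 3² = 9.
  North (11, 10): covers {none} → 0
  South (2, 9): covers {H, F} → 458
  East (7, 4): covers {C} → 5
  West (1, 0): covers {B} → 350
  Central (9, 9): covers {none} → 0
Maximum coverage at South: 458 annual calls.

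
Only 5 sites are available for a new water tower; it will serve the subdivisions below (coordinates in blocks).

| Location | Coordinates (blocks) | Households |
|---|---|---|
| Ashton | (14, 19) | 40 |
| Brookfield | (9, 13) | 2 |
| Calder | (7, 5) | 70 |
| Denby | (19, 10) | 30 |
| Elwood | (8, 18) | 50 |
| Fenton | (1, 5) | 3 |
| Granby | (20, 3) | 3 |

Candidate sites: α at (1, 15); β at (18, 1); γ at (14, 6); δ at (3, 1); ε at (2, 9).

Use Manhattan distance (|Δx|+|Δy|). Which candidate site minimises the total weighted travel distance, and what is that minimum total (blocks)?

Total weighted distance at each candidate:
  α (1, 15): total = 3133
  β (18, 1): total = 3697
  γ (14, 6): total = 2343
  δ (3, 1): total = 3681
  ε (2, 9): total = 2909
Minimum is at γ with total 2343 blocks.

γ, total 2343 blocks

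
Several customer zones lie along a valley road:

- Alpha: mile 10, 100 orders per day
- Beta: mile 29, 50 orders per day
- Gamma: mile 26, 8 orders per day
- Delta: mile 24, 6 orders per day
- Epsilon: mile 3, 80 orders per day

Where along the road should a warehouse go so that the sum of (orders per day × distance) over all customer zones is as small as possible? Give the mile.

x = 10

For a sum of weighted absolute distances on a line, the optimum is the weighted median (not the mean). Total weight W = 244; half-weight = 122.
Sort by position and accumulate weight:
  mile 3 (Epsilon, w=80) → cum 80
  mile 10 (Alpha, w=100) → cum 180  ≥ 122 → median here
  mile 24 (Delta, w=6) → cum 186
  mile 26 (Gamma, w=8) → cum 194
  mile 29 (Beta, w=50) → cum 244
Optimal location: mile 10.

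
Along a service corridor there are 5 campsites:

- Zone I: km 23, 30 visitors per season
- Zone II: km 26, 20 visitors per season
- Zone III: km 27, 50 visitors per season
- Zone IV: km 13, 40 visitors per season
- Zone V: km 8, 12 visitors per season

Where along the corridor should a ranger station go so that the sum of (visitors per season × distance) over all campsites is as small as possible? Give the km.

x = 23

For a sum of weighted absolute distances on a line, the optimum is the weighted median (not the mean). Total weight W = 152; half-weight = 76.
Sort by position and accumulate weight:
  km 8 (Zone V, w=12) → cum 12
  km 13 (Zone IV, w=40) → cum 52
  km 23 (Zone I, w=30) → cum 82  ≥ 76 → median here
  km 26 (Zone II, w=20) → cum 102
  km 27 (Zone III, w=50) → cum 152
Optimal location: km 23.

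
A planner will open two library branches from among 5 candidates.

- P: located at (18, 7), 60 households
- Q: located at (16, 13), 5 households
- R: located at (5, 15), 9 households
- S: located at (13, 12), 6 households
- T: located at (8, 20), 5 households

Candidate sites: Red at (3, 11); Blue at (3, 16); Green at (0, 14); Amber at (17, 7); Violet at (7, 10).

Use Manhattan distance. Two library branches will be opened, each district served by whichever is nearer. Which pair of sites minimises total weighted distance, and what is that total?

{Blue, Amber}, total 221

Evaluate every pair (each demand assigned to the nearer of the two):
  {Blue, Amber}: total = 221
  {Amber, Violet}: total = 261
  {Red, Amber}: total = 273
  {Green, Amber}: total = 273
  {Blue, Violet}: total = 1020
  {Red, Violet}: total = 1057
  {Green, Violet}: total = 1057
  {Red, Blue}: total = 1353
  {Red, Green}: total = 1405
  {Blue, Green}: total = 1676
Best pair: {Blue, Amber} with total 221.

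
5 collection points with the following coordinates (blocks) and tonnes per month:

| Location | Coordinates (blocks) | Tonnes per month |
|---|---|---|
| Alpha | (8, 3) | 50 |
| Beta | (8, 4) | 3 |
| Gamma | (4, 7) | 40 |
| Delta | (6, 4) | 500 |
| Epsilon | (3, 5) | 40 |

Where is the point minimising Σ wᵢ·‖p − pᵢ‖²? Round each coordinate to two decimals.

The minimiser of Σwᵢ‖p−pᵢ‖² is the weighted centroid p* = (Σwᵢpᵢ)/(Σwᵢ).
Σwᵢ = 633.
Σwᵢxᵢ = 50·8 + 3·8 + 40·4 + 500·6 + 40·3 = 3704.
Σwᵢyᵢ = 50·3 + 3·4 + 40·7 + 500·4 + 40·5 = 2642.
x* = 3704/633 = 5.85, y* = 2642/633 = 4.17.

(5.85, 4.17)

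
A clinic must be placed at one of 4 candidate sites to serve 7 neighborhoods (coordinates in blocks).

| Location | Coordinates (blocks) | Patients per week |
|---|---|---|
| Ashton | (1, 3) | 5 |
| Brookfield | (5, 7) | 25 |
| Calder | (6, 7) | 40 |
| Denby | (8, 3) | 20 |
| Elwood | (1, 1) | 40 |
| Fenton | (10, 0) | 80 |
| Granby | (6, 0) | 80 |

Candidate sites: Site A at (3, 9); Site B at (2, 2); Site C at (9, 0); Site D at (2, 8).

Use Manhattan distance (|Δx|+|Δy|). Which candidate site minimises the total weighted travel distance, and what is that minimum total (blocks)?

Total weighted distance at each candidate:
  Site A (3, 9): total = 3200
  Site B (2, 2): total = 2070
  Site C (9, 0): total = 1490
  Site D (2, 8): total = 3110
Minimum is at Site C with total 1490 blocks.

Site C, total 1490 blocks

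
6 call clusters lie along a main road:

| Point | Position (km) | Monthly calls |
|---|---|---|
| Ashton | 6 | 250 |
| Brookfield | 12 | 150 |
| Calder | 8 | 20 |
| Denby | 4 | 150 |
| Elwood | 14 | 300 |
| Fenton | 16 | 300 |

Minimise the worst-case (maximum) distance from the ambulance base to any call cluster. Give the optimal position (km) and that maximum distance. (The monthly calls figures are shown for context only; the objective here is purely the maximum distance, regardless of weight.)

location 10, max distance 6

The 1-center on a line is the midpoint of the two extreme points: leftmost at 4, rightmost at 16.
Optimal location = (4 + 16)/2 = 10; maximum distance = (16 − 4)/2 = 6.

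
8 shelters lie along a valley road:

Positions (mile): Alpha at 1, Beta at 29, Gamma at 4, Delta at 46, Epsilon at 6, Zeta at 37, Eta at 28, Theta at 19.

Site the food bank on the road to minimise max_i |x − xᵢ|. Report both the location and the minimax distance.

The 1-center on a line is the midpoint of the two extreme points: leftmost at 1, rightmost at 46.
Optimal location = (1 + 46)/2 = 23.5; maximum distance = (46 − 1)/2 = 22.5.

location 23.5, max distance 22.5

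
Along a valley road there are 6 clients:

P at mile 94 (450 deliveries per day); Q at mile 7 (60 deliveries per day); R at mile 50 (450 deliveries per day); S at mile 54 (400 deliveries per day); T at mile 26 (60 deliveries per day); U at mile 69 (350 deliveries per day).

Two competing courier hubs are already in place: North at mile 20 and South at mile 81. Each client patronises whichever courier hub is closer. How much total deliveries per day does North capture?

The indifferent point is the midpoint (20+81)/2 = 50.5; clients left of it (closer to North at 20) go to North, those right go to South.
  Q at 7 (w=60) → North
  T at 26 (w=60) → North
  R at 50 (w=450) → North
  S at 54 (w=400) → South
  U at 69 (w=350) → South
  P at 94 (w=450) → South
North captures 570; South captures 1200.

570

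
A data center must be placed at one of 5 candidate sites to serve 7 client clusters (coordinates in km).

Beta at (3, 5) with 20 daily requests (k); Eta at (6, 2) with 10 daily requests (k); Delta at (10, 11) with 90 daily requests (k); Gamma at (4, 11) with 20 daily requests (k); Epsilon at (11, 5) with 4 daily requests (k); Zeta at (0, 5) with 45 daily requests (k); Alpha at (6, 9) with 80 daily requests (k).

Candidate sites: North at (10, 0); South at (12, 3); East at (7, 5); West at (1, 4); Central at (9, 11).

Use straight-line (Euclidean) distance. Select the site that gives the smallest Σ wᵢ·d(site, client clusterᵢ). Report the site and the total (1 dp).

Total weighted distance at each candidate:
  North (10, 0): total = 2768.8
  South (12, 3): total = 2448.9
  East (7, 5): total = 1510.4
  West (1, 4): total = 1946.6
  Central (9, 11): total = 1255.1
Minimum is at Central with total 1255.1 km.

Central, total 1255.1 km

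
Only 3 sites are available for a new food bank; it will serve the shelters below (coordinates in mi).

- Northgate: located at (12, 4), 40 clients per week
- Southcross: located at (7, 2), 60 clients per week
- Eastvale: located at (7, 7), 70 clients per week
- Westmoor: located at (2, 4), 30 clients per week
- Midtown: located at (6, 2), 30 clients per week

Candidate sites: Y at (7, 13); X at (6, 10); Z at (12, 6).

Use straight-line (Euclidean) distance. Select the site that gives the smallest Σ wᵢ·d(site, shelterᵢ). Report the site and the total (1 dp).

Total weighted distance at each candidate:
  Y (7, 13): total = 2132.1
  X (6, 10): total = 1500.8
  Z (12, 6): total = 1343.4
Minimum is at Z with total 1343.4 mi.

Z, total 1343.4 mi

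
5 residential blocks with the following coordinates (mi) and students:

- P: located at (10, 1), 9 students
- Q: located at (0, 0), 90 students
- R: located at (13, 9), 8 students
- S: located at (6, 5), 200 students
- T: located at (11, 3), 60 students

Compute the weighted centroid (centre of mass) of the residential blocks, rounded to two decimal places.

(5.60, 3.44)

The minimiser of Σwᵢ‖p−pᵢ‖² is the weighted centroid p* = (Σwᵢpᵢ)/(Σwᵢ).
Σwᵢ = 367.
Σwᵢxᵢ = 9·10 + 90·0 + 8·13 + 200·6 + 60·11 = 2054.
Σwᵢyᵢ = 9·1 + 90·0 + 8·9 + 200·5 + 60·3 = 1261.
x* = 2054/367 = 5.60, y* = 1261/367 = 3.44.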